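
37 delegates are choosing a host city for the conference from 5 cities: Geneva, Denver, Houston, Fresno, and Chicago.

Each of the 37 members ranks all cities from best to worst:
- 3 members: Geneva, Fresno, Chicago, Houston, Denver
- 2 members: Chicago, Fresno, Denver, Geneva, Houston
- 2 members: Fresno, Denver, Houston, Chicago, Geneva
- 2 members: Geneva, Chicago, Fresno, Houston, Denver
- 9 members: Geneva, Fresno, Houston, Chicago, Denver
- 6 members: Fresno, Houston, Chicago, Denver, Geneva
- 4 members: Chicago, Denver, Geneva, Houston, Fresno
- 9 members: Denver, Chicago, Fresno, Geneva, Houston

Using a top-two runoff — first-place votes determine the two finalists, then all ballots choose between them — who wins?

Round 1 first-place votes: Geneva 14, Denver 9, Houston 0, Fresno 8, Chicago 6. Geneva and Denver advance.
Runoff: Geneva is ranked above Denver on 14 ballots, Denver above Geneva on 23.

Denver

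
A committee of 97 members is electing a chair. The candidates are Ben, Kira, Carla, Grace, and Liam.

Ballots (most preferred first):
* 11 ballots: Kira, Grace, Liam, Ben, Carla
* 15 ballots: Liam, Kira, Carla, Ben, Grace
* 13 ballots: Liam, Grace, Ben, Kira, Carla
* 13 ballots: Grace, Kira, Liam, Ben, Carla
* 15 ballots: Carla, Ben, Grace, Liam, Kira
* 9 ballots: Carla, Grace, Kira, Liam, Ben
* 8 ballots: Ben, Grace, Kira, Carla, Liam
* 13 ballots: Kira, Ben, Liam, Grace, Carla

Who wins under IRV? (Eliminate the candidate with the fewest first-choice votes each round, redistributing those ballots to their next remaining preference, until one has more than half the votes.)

Round 1: Ben 8, Kira 24, Carla 24, Grace 13, Liam 28. Ben eliminated.
Round 2: Kira 24, Carla 24, Grace 21, Liam 28. Grace eliminated.
Round 3: Kira 45, Carla 24, Liam 28. Carla eliminated.
Round 4: Kira 54, Liam 43. Kira has a majority (≥49).

Kira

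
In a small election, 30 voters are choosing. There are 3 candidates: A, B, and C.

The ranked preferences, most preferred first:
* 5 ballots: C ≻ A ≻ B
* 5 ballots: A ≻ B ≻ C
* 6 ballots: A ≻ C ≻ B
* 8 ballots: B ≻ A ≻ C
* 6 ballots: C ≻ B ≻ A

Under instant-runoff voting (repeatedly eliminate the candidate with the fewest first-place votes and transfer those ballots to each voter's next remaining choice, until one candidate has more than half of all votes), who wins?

A

Round 1: A 11, B 8, C 11. B eliminated.
Round 2: A 19, C 11. A has a majority (≥16).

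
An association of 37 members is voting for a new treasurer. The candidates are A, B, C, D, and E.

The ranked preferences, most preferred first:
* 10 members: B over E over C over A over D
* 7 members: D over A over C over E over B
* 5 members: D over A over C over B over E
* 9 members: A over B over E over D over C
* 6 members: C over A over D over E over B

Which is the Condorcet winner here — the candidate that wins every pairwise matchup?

A

A vs B: 27–10
A vs C: 21–16
A vs D: 25–12
A vs E: 27–10
A beats every other candidate.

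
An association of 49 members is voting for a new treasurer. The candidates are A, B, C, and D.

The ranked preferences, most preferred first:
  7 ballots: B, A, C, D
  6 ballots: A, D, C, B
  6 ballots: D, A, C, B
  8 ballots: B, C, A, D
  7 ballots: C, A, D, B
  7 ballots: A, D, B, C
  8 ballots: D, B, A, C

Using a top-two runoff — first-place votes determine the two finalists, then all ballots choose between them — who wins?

D

Round 1 first-place votes: A 13, B 15, C 7, D 14. B and D advance.
Runoff: B is ranked above D on 15 ballots, D above B on 34.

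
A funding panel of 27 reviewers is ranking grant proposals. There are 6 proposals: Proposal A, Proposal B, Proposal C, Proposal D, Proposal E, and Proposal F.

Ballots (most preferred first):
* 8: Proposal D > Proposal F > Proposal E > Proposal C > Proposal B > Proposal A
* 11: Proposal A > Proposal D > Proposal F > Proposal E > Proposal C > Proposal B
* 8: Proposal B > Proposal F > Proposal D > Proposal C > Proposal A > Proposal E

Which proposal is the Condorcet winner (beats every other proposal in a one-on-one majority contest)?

Proposal D vs Proposal A: 16–11
Proposal D vs Proposal B: 19–8
Proposal D vs Proposal C: 27–0
Proposal D vs Proposal E: 27–0
Proposal D vs Proposal F: 19–8
Proposal D beats every other proposal.

Proposal D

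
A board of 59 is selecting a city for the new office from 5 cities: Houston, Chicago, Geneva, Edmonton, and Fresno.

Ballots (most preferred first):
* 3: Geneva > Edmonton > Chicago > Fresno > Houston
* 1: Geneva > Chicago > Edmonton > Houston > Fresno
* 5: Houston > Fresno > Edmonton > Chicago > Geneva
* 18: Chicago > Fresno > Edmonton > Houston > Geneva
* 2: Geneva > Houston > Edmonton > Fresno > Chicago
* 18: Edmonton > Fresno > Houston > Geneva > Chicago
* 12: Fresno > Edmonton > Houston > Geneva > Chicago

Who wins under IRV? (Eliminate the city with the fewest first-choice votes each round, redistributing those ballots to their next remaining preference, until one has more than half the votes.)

Round 1: Houston 5, Chicago 18, Geneva 6, Edmonton 18, Fresno 12. Houston eliminated.
Round 2: Chicago 18, Geneva 6, Edmonton 18, Fresno 17. Geneva eliminated.
Round 3: Chicago 19, Edmonton 23, Fresno 17. Fresno eliminated.
Round 4: Chicago 19, Edmonton 40. Edmonton has a majority (≥30).

Edmonton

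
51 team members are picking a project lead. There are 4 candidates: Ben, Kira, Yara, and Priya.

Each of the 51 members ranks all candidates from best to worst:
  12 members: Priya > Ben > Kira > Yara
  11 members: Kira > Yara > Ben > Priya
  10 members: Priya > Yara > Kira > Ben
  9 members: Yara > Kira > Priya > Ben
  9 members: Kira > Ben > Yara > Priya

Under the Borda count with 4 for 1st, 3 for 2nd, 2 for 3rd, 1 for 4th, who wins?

Ben: 12×3 + 11×2 + 10×1 + 9×1 + 9×3 = 104
Kira: 12×2 + 11×4 + 10×2 + 9×3 + 9×4 = 151
Yara: 12×1 + 11×3 + 10×3 + 9×4 + 9×2 = 129
Priya: 12×4 + 11×1 + 10×4 + 9×2 + 9×1 = 126

Kira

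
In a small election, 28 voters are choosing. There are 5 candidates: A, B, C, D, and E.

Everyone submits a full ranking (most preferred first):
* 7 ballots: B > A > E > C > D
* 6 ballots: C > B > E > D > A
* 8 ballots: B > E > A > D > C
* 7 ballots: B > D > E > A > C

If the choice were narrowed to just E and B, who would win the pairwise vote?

B

E is ranked above B on 0 ballots; B above E on 28.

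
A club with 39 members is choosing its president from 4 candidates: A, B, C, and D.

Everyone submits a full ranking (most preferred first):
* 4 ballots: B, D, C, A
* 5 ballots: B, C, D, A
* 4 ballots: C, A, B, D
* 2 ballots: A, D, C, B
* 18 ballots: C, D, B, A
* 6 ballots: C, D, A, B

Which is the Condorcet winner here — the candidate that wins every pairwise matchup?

C vs A: 37–2
C vs B: 30–9
C vs D: 33–6
C beats every other candidate.

C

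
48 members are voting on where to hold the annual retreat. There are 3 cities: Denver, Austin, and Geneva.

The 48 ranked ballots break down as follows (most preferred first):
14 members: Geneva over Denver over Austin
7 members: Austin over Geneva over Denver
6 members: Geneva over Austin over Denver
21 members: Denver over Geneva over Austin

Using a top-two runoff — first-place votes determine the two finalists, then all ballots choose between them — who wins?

Geneva

Round 1 first-place votes: Denver 21, Austin 7, Geneva 20. Denver and Geneva advance.
Runoff: Denver is ranked above Geneva on 21 ballots, Geneva above Denver on 27.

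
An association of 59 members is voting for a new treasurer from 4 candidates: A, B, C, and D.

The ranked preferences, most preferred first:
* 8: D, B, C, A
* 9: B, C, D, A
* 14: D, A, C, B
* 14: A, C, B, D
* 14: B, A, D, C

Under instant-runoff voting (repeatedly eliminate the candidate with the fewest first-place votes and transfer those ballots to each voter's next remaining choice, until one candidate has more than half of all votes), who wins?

Round 1: A 14, B 23, C 0, D 22. C eliminated.
Round 2: A 14, B 23, D 22. A eliminated.
Round 3: B 37, D 22. B has a majority (≥30).

B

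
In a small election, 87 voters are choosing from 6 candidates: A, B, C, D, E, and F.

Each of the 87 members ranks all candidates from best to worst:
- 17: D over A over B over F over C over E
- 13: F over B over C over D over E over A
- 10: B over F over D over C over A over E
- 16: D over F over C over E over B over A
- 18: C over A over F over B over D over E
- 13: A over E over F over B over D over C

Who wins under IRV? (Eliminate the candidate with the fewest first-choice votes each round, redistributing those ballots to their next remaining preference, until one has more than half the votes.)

F

Round 1: A 13, B 10, C 18, D 33, E 0, F 13. E eliminated.
Round 2: A 13, B 10, C 18, D 33, F 13. B eliminated.
Round 3: A 13, C 18, D 33, F 23. A eliminated.
Round 4: C 18, D 33, F 36. C eliminated.
Round 5: D 33, F 54. F has a majority (≥44).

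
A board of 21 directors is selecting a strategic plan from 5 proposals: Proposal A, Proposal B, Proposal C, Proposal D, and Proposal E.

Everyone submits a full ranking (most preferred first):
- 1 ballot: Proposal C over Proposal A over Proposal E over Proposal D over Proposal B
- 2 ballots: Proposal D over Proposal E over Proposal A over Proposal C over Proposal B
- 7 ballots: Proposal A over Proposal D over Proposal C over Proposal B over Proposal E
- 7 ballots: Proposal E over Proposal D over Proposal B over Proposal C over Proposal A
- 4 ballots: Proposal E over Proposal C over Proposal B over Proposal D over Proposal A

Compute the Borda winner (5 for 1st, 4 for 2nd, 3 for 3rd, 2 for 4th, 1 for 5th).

Proposal D

Proposal A: 1×4 + 2×3 + 7×5 + 7×1 + 4×1 = 56
Proposal B: 1×1 + 2×1 + 7×2 + 7×3 + 4×3 = 50
Proposal C: 1×5 + 2×2 + 7×3 + 7×2 + 4×4 = 60
Proposal D: 1×2 + 2×5 + 7×4 + 7×4 + 4×2 = 76
Proposal E: 1×3 + 2×4 + 7×1 + 7×5 + 4×5 = 73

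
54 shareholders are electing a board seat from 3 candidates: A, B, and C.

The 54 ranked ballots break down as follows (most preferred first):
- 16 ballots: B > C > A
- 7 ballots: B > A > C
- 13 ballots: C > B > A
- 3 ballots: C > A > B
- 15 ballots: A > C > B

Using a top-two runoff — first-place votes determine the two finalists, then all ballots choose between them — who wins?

Round 1 first-place votes: A 15, B 23, C 16. B and C advance.
Runoff: B is ranked above C on 23 ballots, C above B on 31.

C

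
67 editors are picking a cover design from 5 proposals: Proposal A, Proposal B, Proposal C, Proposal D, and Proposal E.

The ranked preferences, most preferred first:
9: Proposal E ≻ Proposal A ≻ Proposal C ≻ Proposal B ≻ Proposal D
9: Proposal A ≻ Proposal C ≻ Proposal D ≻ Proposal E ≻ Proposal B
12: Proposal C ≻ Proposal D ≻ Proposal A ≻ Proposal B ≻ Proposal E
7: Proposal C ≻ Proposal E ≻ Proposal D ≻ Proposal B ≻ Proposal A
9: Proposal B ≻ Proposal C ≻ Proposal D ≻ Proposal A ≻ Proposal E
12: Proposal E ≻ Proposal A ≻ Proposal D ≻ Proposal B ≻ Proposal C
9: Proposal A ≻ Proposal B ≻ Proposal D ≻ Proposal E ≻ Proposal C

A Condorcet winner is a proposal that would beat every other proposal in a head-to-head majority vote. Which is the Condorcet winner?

Proposal A

Proposal A vs Proposal B: 51–16
Proposal A vs Proposal C: 39–28
Proposal A vs Proposal D: 39–28
Proposal A vs Proposal E: 39–28
Proposal A beats every other proposal.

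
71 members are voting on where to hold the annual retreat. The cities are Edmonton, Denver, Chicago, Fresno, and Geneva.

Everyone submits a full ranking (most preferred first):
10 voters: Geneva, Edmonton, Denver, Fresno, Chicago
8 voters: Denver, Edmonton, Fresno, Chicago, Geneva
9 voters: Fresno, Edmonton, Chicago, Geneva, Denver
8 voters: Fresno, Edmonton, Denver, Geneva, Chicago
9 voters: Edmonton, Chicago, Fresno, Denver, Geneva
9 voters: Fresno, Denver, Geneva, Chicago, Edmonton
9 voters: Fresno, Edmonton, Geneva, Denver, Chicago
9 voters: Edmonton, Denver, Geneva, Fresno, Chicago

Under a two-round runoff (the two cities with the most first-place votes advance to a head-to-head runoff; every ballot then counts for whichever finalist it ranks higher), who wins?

Edmonton

Round 1 first-place votes: Edmonton 18, Denver 8, Chicago 0, Fresno 35, Geneva 10. Fresno and Edmonton advance.
Runoff: Fresno is ranked above Edmonton on 35 ballots, Edmonton above Fresno on 36.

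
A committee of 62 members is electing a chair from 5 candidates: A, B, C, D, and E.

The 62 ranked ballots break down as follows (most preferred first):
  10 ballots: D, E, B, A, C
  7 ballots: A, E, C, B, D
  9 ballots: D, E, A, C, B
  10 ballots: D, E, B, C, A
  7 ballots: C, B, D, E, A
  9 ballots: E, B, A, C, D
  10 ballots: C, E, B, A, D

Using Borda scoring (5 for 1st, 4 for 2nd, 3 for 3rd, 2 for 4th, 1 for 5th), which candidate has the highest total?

A: 10×2 + 7×5 + 9×3 + 10×1 + 7×1 + 9×3 + 10×2 = 146
B: 10×3 + 7×2 + 9×1 + 10×3 + 7×4 + 9×4 + 10×3 = 177
C: 10×1 + 7×3 + 9×2 + 10×2 + 7×5 + 9×2 + 10×5 = 172
D: 10×5 + 7×1 + 9×5 + 10×5 + 7×3 + 9×1 + 10×1 = 192
E: 10×4 + 7×4 + 9×4 + 10×4 + 7×2 + 9×5 + 10×4 = 243

E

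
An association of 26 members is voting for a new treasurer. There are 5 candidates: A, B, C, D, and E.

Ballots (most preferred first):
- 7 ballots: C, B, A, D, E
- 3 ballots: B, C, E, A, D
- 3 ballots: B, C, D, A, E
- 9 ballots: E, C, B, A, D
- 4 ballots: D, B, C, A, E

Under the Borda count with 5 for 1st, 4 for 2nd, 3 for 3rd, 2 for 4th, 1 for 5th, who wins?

A: 7×3 + 3×2 + 3×2 + 9×2 + 4×2 = 59
B: 7×4 + 3×5 + 3×5 + 9×3 + 4×4 = 101
C: 7×5 + 3×4 + 3×4 + 9×4 + 4×3 = 107
D: 7×2 + 3×1 + 3×3 + 9×1 + 4×5 = 55
E: 7×1 + 3×3 + 3×1 + 9×5 + 4×1 = 68

C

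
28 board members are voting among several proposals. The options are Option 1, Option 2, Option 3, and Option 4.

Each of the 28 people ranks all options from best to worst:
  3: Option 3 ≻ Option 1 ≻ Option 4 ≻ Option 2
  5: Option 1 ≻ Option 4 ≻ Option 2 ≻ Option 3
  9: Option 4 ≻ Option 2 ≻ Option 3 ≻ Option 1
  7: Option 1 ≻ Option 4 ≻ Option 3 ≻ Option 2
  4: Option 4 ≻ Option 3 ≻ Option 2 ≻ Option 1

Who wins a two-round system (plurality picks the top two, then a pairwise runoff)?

Round 1 first-place votes: Option 1 12, Option 2 0, Option 3 3, Option 4 13. Option 4 and Option 1 advance.
Runoff: Option 4 is ranked above Option 1 on 13 ballots, Option 1 above Option 4 on 15.

Option 1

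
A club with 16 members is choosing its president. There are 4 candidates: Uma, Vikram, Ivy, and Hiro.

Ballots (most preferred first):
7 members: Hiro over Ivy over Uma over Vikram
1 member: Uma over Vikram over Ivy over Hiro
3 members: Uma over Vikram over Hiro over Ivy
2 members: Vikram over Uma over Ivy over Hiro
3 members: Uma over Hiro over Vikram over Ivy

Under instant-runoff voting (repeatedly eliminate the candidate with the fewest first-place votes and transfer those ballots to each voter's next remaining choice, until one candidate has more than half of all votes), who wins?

Uma

Round 1: Uma 7, Vikram 2, Ivy 0, Hiro 7. Ivy eliminated.
Round 2: Uma 7, Vikram 2, Hiro 7. Vikram eliminated.
Round 3: Uma 9, Hiro 7. Uma has a majority (≥9).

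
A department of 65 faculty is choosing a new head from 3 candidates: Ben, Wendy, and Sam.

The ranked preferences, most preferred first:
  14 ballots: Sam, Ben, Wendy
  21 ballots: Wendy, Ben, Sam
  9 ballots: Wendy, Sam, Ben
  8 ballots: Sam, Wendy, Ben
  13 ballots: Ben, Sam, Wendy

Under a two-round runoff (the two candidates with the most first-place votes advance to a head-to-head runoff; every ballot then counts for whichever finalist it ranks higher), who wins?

Round 1 first-place votes: Ben 13, Wendy 30, Sam 22. Wendy and Sam advance.
Runoff: Wendy is ranked above Sam on 30 ballots, Sam above Wendy on 35.

Sam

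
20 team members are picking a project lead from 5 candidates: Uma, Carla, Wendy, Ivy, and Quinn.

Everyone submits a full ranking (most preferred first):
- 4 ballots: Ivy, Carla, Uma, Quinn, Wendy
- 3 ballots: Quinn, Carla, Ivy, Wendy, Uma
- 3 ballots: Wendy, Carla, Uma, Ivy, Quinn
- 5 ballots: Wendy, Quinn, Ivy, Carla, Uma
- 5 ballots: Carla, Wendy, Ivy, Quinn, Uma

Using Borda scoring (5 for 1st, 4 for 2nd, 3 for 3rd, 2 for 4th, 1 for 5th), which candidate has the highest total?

Uma: 4×3 + 3×1 + 3×3 + 5×1 + 5×1 = 34
Carla: 4×4 + 3×4 + 3×4 + 5×2 + 5×5 = 75
Wendy: 4×1 + 3×2 + 3×5 + 5×5 + 5×4 = 70
Ivy: 4×5 + 3×3 + 3×2 + 5×3 + 5×3 = 65
Quinn: 4×2 + 3×5 + 3×1 + 5×4 + 5×2 = 56

Carla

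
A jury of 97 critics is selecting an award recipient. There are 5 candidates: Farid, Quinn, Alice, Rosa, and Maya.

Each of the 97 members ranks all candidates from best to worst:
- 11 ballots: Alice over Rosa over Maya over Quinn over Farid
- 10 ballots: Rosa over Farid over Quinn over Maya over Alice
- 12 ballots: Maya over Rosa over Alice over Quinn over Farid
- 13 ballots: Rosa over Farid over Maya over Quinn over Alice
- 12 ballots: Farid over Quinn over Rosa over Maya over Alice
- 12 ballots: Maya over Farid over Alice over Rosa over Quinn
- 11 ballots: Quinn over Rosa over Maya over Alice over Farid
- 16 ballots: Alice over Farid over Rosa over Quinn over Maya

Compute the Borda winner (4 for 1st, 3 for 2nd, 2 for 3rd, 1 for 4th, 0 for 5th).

Rosa

Farid: 11×0 + 10×3 + 12×0 + 13×3 + 12×4 + 12×3 + 11×0 + 16×3 = 201
Quinn: 11×1 + 10×2 + 12×1 + 13×1 + 12×3 + 12×0 + 11×4 + 16×1 = 152
Alice: 11×4 + 10×0 + 12×2 + 13×0 + 12×0 + 12×2 + 11×1 + 16×4 = 167
Rosa: 11×3 + 10×4 + 12×3 + 13×4 + 12×2 + 12×1 + 11×3 + 16×2 = 262
Maya: 11×2 + 10×1 + 12×4 + 13×2 + 12×1 + 12×4 + 11×2 + 16×0 = 188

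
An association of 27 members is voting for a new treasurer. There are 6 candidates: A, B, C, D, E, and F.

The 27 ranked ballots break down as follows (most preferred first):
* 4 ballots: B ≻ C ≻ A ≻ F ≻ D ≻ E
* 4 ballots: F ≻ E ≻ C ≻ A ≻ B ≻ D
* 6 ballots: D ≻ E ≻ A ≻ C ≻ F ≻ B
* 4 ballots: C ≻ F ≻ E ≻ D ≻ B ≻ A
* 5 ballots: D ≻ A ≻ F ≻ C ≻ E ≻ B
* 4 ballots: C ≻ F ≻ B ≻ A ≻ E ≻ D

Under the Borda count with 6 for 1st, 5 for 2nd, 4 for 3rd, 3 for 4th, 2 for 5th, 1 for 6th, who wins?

C

A: 4×4 + 4×3 + 6×4 + 4×1 + 5×5 + 4×3 = 93
B: 4×6 + 4×2 + 6×1 + 4×2 + 5×1 + 4×4 = 67
C: 4×5 + 4×4 + 6×3 + 4×6 + 5×3 + 4×6 = 117
D: 4×2 + 4×1 + 6×6 + 4×3 + 5×6 + 4×1 = 94
E: 4×1 + 4×5 + 6×5 + 4×4 + 5×2 + 4×2 = 88
F: 4×3 + 4×6 + 6×2 + 4×5 + 5×4 + 4×5 = 108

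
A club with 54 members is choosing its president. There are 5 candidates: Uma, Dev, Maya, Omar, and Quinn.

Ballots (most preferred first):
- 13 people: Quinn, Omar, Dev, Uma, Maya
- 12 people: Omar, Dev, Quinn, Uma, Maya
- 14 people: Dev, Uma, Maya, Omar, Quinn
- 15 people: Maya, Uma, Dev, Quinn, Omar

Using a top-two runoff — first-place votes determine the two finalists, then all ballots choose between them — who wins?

Round 1 first-place votes: Uma 0, Dev 14, Maya 15, Omar 12, Quinn 13. Maya and Dev advance.
Runoff: Maya is ranked above Dev on 15 ballots, Dev above Maya on 39.

Dev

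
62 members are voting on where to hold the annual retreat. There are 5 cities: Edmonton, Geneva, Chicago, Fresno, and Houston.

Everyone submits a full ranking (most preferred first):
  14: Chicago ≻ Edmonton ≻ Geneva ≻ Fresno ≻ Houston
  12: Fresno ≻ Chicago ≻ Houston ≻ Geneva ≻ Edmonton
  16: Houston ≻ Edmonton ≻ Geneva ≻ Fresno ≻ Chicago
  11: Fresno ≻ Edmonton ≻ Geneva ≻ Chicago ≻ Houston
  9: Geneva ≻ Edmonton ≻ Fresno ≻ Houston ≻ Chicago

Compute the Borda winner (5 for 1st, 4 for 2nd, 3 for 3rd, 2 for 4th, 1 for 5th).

Edmonton

Edmonton: 14×4 + 12×1 + 16×4 + 11×4 + 9×4 = 212
Geneva: 14×3 + 12×2 + 16×3 + 11×3 + 9×5 = 192
Chicago: 14×5 + 12×4 + 16×1 + 11×2 + 9×1 = 165
Fresno: 14×2 + 12×5 + 16×2 + 11×5 + 9×3 = 202
Houston: 14×1 + 12×3 + 16×5 + 11×1 + 9×2 = 159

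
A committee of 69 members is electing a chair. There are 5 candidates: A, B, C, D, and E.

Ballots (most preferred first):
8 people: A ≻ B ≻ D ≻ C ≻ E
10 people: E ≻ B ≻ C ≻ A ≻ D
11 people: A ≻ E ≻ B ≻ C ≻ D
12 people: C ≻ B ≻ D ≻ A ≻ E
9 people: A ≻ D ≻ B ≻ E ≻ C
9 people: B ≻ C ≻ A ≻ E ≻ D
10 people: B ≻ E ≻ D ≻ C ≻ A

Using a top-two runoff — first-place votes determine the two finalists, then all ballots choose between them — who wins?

B

Round 1 first-place votes: A 28, B 19, C 12, D 0, E 10. A and B advance.
Runoff: A is ranked above B on 28 ballots, B above A on 41.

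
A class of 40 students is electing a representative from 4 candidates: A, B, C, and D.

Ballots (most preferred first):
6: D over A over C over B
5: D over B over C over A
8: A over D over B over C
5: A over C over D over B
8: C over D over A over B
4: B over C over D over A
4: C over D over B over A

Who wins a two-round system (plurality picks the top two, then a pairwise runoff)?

C

Round 1 first-place votes: A 13, B 4, C 12, D 11. A and C advance.
Runoff: A is ranked above C on 19 ballots, C above A on 21.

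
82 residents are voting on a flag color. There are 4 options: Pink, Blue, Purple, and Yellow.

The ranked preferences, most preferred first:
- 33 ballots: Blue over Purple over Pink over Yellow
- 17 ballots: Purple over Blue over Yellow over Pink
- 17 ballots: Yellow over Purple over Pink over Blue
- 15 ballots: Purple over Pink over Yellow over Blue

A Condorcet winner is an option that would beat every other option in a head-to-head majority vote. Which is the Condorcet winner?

Purple vs Pink: 82–0
Purple vs Blue: 49–33
Purple vs Yellow: 65–17
Purple beats every other option.

Purple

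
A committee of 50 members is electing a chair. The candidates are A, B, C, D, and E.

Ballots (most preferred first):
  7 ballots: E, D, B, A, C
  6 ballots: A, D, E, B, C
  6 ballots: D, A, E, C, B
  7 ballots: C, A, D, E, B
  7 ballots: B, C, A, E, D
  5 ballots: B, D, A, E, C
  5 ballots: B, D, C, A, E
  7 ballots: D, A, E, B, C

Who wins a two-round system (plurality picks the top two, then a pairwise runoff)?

D

Round 1 first-place votes: A 6, B 17, C 7, D 13, E 7. B and D advance.
Runoff: B is ranked above D on 17 ballots, D above B on 33.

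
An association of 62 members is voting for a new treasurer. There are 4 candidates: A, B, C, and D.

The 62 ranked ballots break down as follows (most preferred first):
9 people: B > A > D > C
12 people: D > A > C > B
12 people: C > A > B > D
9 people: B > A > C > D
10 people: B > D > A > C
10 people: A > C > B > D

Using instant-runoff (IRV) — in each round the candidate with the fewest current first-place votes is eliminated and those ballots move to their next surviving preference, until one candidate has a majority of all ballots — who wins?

Round 1: A 10, B 28, C 12, D 12. A eliminated.
Round 2: B 28, C 22, D 12. D eliminated.
Round 3: B 28, C 34. C has a majority (≥32).

C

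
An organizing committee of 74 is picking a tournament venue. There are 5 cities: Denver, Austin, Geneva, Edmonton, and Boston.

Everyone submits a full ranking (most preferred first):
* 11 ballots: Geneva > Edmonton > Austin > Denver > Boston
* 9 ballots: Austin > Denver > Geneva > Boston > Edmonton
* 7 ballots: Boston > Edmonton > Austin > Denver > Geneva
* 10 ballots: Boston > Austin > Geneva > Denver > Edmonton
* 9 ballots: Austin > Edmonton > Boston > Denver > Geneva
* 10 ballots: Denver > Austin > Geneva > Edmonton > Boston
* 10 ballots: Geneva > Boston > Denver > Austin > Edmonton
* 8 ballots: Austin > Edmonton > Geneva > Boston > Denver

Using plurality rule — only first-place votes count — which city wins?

Austin

First-place votes: Denver 10, Austin 26, Geneva 21, Edmonton 0, Boston 17.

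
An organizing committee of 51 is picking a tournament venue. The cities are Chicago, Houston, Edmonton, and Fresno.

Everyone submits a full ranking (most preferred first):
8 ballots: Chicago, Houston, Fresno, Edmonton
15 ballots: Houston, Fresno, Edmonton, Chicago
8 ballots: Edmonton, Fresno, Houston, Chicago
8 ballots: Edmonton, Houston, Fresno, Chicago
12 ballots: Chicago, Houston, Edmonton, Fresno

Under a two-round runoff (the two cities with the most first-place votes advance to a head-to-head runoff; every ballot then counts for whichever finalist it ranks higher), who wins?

Round 1 first-place votes: Chicago 20, Houston 15, Edmonton 16, Fresno 0. Chicago and Edmonton advance.
Runoff: Chicago is ranked above Edmonton on 20 ballots, Edmonton above Chicago on 31.

Edmonton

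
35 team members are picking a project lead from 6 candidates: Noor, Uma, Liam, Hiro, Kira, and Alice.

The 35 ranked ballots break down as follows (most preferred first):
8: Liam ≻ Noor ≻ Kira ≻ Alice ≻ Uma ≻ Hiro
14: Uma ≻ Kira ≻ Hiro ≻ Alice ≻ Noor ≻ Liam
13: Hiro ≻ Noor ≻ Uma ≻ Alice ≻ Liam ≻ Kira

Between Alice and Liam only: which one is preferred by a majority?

Alice is ranked above Liam on 27 ballots; Liam above Alice on 8.

Alice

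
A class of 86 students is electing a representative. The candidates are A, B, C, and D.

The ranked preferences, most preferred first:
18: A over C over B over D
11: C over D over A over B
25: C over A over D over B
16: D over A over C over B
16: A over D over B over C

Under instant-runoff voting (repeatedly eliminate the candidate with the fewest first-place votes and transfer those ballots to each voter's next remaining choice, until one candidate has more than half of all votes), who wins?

Round 1: A 34, B 0, C 36, D 16. B eliminated.
Round 2: A 34, C 36, D 16. D eliminated.
Round 3: A 50, C 36. A has a majority (≥44).

A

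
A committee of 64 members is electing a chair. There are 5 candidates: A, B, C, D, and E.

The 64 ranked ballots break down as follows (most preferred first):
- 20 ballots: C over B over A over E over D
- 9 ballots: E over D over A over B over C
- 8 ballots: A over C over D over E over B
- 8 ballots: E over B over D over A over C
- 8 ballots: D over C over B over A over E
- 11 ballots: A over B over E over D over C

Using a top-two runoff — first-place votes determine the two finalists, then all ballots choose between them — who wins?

Round 1 first-place votes: A 19, B 0, C 20, D 8, E 17. C and A advance.
Runoff: C is ranked above A on 28 ballots, A above C on 36.

A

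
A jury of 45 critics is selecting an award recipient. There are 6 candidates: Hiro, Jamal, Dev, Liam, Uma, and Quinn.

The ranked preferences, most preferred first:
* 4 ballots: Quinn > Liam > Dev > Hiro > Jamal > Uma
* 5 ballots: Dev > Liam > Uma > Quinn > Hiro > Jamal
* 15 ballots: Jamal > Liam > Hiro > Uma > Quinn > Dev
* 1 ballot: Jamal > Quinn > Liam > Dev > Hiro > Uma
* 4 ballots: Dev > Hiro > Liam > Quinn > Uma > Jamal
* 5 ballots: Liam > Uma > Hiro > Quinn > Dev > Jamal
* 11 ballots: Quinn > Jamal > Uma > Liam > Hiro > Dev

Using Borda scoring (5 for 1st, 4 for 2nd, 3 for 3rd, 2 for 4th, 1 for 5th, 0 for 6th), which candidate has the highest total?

Liam

Hiro: 4×2 + 5×1 + 15×3 + 1×1 + 4×4 + 5×3 + 11×1 = 101
Jamal: 4×1 + 5×0 + 15×5 + 1×5 + 4×0 + 5×0 + 11×4 = 128
Dev: 4×3 + 5×5 + 15×0 + 1×2 + 4×5 + 5×1 + 11×0 = 64
Liam: 4×4 + 5×4 + 15×4 + 1×3 + 4×3 + 5×5 + 11×2 = 158
Uma: 4×0 + 5×3 + 15×2 + 1×0 + 4×1 + 5×4 + 11×3 = 102
Quinn: 4×5 + 5×2 + 15×1 + 1×4 + 4×2 + 5×2 + 11×5 = 122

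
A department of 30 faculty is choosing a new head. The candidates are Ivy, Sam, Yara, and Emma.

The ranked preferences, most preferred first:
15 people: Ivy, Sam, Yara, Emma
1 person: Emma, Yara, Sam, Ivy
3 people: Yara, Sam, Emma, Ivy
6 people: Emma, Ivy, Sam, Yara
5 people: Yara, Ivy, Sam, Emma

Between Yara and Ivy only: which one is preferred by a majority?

Yara is ranked above Ivy on 9 ballots; Ivy above Yara on 21.

Ivy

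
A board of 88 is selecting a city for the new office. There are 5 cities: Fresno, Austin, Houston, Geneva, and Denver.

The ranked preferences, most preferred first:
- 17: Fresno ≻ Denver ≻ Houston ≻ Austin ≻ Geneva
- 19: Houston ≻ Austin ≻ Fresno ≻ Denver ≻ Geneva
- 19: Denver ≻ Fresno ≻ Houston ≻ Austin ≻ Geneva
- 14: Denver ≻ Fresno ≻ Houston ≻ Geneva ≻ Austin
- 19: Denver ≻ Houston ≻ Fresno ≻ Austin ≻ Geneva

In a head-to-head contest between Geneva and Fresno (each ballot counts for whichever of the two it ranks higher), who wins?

Fresno

Geneva is ranked above Fresno on 0 ballots; Fresno above Geneva on 88.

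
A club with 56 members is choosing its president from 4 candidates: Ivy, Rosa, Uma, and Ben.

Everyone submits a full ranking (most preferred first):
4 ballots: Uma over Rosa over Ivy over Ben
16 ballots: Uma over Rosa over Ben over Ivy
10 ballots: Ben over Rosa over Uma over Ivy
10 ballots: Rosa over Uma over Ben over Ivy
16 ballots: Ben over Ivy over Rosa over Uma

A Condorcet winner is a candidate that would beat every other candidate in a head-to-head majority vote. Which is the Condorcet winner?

Rosa

Rosa vs Ivy: 40–16
Rosa vs Uma: 36–20
Rosa vs Ben: 30–26
Rosa beats every other candidate.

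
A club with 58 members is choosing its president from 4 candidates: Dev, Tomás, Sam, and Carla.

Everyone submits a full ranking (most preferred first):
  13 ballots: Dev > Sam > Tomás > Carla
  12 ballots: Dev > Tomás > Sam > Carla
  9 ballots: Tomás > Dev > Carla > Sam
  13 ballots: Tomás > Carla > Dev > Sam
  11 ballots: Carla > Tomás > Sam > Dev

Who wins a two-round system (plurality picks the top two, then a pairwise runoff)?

Round 1 first-place votes: Dev 25, Tomás 22, Sam 0, Carla 11. Dev and Tomás advance.
Runoff: Dev is ranked above Tomás on 25 ballots, Tomás above Dev on 33.

Tomás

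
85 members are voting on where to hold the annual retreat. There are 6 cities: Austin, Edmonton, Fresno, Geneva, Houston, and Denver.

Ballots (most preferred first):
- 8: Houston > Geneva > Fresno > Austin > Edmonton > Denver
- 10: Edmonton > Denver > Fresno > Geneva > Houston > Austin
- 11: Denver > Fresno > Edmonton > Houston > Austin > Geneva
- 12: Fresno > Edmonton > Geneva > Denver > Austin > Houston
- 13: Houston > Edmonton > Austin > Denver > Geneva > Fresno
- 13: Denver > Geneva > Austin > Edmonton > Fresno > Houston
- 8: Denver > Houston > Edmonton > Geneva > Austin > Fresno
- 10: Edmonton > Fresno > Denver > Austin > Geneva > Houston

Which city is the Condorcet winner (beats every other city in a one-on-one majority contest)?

Edmonton vs Austin: 64–21
Edmonton vs Fresno: 54–31
Edmonton vs Geneva: 64–21
Edmonton vs Houston: 56–29
Edmonton vs Denver: 53–32
Edmonton beats every other city.

Edmonton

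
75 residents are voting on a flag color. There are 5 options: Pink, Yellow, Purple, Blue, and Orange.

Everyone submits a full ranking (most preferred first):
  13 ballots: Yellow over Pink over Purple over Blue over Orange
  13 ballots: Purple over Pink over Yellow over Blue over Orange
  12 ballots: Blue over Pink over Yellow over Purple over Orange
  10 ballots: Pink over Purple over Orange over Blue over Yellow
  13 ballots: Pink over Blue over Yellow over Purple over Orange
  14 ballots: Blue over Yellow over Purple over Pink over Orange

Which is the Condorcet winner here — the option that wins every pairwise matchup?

Pink vs Yellow: 48–27
Pink vs Purple: 48–27
Pink vs Blue: 49–26
Pink vs Orange: 75–0
Pink beats every other option.

Pink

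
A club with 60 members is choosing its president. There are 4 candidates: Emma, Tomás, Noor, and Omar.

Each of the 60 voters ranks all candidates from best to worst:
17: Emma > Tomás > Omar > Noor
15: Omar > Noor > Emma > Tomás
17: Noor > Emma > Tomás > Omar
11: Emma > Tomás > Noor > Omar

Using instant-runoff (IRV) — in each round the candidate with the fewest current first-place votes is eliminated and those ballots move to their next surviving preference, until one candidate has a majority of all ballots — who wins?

Noor

Round 1: Emma 28, Tomás 0, Noor 17, Omar 15. Tomás eliminated.
Round 2: Emma 28, Noor 17, Omar 15. Omar eliminated.
Round 3: Emma 28, Noor 32. Noor has a majority (≥31).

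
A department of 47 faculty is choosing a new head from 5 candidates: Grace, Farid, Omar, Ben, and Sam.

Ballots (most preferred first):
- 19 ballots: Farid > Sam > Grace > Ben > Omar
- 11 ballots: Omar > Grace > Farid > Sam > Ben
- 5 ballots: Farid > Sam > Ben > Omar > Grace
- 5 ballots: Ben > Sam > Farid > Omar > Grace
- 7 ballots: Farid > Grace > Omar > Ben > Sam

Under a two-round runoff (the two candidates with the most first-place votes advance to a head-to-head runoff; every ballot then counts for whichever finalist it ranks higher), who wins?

Round 1 first-place votes: Grace 0, Farid 31, Omar 11, Ben 5, Sam 0. Farid and Omar advance.
Runoff: Farid is ranked above Omar on 36 ballots, Omar above Farid on 11.

Farid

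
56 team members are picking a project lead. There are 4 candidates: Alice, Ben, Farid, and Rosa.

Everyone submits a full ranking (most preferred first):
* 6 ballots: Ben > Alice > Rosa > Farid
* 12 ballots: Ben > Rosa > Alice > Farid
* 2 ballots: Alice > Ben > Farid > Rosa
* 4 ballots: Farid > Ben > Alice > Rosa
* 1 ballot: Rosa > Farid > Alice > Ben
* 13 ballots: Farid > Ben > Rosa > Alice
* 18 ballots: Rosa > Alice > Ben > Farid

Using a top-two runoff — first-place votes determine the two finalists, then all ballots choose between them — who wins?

Round 1 first-place votes: Alice 2, Ben 18, Farid 17, Rosa 19. Rosa and Ben advance.
Runoff: Rosa is ranked above Ben on 19 ballots, Ben above Rosa on 37.

Ben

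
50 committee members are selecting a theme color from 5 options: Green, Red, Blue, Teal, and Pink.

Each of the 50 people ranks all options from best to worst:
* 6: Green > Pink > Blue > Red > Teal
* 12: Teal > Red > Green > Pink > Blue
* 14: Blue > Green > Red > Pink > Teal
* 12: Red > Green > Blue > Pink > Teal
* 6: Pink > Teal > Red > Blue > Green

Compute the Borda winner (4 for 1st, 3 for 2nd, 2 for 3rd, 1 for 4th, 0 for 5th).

Red

Green: 6×4 + 12×2 + 14×3 + 12×3 + 6×0 = 126
Red: 6×1 + 12×3 + 14×2 + 12×4 + 6×2 = 130
Blue: 6×2 + 12×0 + 14×4 + 12×2 + 6×1 = 98
Teal: 6×0 + 12×4 + 14×0 + 12×0 + 6×3 = 66
Pink: 6×3 + 12×1 + 14×1 + 12×1 + 6×4 = 80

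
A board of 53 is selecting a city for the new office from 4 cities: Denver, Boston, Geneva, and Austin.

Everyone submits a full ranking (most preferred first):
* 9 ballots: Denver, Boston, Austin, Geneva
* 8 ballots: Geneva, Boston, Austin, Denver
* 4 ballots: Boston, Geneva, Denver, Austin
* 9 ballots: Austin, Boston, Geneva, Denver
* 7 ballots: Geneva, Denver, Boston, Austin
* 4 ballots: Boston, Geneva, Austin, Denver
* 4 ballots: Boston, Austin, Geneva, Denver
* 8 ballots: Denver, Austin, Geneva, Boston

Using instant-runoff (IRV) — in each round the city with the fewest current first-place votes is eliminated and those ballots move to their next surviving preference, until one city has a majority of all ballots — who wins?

Boston

Round 1: Denver 17, Boston 12, Geneva 15, Austin 9. Austin eliminated.
Round 2: Denver 17, Boston 21, Geneva 15. Geneva eliminated.
Round 3: Denver 24, Boston 29. Boston has a majority (≥27).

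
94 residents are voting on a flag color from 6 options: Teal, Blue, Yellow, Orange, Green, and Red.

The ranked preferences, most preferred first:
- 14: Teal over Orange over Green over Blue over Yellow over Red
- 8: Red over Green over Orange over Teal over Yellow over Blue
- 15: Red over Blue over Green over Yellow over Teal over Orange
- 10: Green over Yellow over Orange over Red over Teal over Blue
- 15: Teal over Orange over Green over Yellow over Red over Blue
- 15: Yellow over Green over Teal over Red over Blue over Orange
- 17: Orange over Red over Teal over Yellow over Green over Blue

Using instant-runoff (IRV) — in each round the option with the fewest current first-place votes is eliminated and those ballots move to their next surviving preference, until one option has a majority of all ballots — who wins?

Round 1: Teal 29, Blue 0, Yellow 15, Orange 17, Green 10, Red 23. Blue eliminated.
Round 2: Teal 29, Yellow 15, Orange 17, Green 10, Red 23. Green eliminated.
Round 3: Teal 29, Yellow 25, Orange 17, Red 23. Orange eliminated.
Round 4: Teal 29, Yellow 25, Red 40. Yellow eliminated.
Round 5: Teal 44, Red 50. Red has a majority (≥48).

Red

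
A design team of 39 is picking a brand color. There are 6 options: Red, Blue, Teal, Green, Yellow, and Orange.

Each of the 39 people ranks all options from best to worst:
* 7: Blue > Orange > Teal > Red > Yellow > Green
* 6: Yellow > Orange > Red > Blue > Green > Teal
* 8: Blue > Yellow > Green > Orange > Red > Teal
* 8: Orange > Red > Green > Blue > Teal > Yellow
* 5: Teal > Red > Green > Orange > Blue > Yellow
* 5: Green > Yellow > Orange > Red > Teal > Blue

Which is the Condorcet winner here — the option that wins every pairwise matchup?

Orange vs Red: 34–5
Orange vs Blue: 24–15
Orange vs Teal: 34–5
Orange vs Green: 21–18
Orange vs Yellow: 20–19
Orange beats every other option.

Orange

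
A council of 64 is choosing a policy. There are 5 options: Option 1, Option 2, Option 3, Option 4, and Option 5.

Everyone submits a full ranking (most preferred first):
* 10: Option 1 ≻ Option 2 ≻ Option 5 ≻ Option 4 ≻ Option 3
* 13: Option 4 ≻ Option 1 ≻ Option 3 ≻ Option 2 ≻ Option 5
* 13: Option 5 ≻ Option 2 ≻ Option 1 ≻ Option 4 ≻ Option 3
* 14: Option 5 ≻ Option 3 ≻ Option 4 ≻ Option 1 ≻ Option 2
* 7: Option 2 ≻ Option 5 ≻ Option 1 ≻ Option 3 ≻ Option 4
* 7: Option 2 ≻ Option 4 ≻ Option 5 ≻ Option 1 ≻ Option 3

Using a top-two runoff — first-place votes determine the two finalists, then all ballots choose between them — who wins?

Round 1 first-place votes: Option 1 10, Option 2 14, Option 3 0, Option 4 13, Option 5 27. Option 5 and Option 2 advance.
Runoff: Option 5 is ranked above Option 2 on 27 ballots, Option 2 above Option 5 on 37.

Option 2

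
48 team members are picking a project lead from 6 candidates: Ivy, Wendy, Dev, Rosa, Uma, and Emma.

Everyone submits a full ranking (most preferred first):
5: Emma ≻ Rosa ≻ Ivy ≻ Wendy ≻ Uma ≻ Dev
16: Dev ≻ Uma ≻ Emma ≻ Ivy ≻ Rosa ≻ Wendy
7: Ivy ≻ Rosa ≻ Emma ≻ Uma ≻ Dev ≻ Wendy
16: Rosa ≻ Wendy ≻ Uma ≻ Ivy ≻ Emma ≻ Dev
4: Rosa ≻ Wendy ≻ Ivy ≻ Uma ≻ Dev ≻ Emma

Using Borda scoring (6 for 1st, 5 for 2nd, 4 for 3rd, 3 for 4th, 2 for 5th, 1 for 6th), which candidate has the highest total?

Ivy: 5×4 + 16×3 + 7×6 + 16×3 + 4×4 = 174
Wendy: 5×3 + 16×1 + 7×1 + 16×5 + 4×5 = 138
Dev: 5×1 + 16×6 + 7×2 + 16×1 + 4×2 = 139
Rosa: 5×5 + 16×2 + 7×5 + 16×6 + 4×6 = 212
Uma: 5×2 + 16×5 + 7×3 + 16×4 + 4×3 = 187
Emma: 5×6 + 16×4 + 7×4 + 16×2 + 4×1 = 158

Rosa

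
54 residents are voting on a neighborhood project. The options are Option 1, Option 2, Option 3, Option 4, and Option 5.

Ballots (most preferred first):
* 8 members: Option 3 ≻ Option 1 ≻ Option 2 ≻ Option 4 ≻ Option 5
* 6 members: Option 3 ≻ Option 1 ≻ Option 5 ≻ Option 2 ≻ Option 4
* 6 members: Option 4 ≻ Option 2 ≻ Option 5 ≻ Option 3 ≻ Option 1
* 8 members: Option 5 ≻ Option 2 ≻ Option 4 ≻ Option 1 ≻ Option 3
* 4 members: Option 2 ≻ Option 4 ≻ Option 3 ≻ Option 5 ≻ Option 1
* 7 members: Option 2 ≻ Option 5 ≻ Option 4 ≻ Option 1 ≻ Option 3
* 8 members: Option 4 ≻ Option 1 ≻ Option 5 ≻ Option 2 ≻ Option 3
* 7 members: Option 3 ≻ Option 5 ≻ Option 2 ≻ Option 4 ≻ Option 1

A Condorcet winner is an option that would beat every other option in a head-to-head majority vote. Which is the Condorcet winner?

Option 5 vs Option 1: 32–22
Option 5 vs Option 2: 29–25
Option 5 vs Option 3: 29–25
Option 5 vs Option 4: 28–26
Option 5 beats every other option.

Option 5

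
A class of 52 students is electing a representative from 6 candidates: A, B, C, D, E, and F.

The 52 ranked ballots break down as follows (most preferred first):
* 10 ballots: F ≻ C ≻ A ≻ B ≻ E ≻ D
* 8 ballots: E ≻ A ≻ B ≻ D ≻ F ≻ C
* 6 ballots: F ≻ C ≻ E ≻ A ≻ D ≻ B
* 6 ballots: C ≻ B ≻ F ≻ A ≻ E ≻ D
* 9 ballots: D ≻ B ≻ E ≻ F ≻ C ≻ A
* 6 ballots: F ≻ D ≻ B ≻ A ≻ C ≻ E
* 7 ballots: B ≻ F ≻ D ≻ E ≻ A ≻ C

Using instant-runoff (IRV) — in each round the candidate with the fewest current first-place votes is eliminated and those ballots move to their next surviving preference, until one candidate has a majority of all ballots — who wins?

B

Round 1: A 0, B 7, C 6, D 9, E 8, F 22. A eliminated.
Round 2: B 7, C 6, D 9, E 8, F 22. C eliminated.
Round 3: B 13, D 9, E 8, F 22. E eliminated.
Round 4: B 21, D 9, F 22. D eliminated.
Round 5: B 30, F 22. B has a majority (≥27).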